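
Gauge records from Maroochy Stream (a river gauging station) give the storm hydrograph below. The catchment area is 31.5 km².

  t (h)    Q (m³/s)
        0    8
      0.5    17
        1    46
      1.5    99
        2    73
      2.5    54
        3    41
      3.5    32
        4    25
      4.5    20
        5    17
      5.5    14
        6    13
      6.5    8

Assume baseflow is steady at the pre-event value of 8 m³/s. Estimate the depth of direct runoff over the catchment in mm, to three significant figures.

d ≈ 20.3 mm

Direct runoff: 0.0, 9.0, 38.0, 91.0, 65.0, 46.0, 33.0, 24.0, 17.0, 12.0, 9.0, 6.0, 5.0, 0.0 m³/s; ΣQ_DR = 355.0 m³/s.
V = ΣQ_DR · Δt = 355.0 × 1800 s = 6.390 × 10^5 m³.
Over A = 31.5 km², depth = V / A = 20.3 mm.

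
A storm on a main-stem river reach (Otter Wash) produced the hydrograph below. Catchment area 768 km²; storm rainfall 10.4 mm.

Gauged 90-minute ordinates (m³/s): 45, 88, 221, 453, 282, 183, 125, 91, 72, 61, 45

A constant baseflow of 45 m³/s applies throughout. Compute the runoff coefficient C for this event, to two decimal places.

C ≈ 0.79

ΣQ_DR = 1171 m³/s; V = ΣQ_DR·Δt = 6.323 × 10^6 m³.
Runoff depth d = V / A = 8.234 mm.
C = d / P = 8.234 / 10.4 = 0.79.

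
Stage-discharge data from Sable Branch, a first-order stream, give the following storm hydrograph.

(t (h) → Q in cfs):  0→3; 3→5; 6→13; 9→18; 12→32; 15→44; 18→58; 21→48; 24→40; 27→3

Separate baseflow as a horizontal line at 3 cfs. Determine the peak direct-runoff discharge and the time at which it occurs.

Subtracting baseflow gives direct-runoff ordinates: 0.0, 2.0, 10.0, 15.0, 29.0, 41.0, 55.0, 45.0, 37.0, 0.0 cfs.
The maximum is 55.0 cfs, occurring at the reading for t = 18 h.

Q_p = 55.0 cfs at t = 18 h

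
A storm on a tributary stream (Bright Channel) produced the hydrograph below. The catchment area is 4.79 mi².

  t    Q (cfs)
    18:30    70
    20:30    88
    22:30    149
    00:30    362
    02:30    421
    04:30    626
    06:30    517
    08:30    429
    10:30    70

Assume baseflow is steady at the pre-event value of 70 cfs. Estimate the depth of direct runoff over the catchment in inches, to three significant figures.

Direct runoff: 0.0, 18.0, 79.0, 292.0, 351.0, 556.0, 447.0, 359.0, 0.0 cfs; ΣQ_DR = 2102 cfs.
V = ΣQ_DR · Δt = 2102 × 7200 s = 1.513 × 10^7 ft³.
Over A = 4.79 mi², depth = V / A = 1.36 in.

d ≈ 1.36 in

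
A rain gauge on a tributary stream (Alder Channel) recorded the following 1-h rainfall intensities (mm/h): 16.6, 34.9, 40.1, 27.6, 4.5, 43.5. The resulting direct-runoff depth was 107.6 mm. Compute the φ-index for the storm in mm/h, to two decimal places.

Only the 5 blocks with intensity above φ contribute runoff: 16.6, 34.9, 40.1, 27.6, 43.5 mm/h.
Σ(I−φ)·Δt = d  ⇒  (16.6+34.9+40.1+27.6+43.5 − 5φ)·1 = 107.6
φ = (162.7 − 107.6/1) / 5 = 11.02 mm/h.

φ ≈ 11.02 mm/h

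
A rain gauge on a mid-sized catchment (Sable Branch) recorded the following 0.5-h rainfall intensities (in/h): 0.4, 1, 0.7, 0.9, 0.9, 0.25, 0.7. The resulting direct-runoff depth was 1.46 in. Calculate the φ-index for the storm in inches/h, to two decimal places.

Only the 6 blocks with intensity above φ contribute runoff: 0.4, 1, 0.7, 0.9, 0.9, 0.7 in/h.
Σ(I−φ)·Δt = d  ⇒  (0.4+1+0.7+0.9+0.9+0.7 − 6φ)·0.5 = 1.46
φ = (4.600 − 1.46/0.5) / 6 = 0.28 in/h.

φ ≈ 0.28 in/h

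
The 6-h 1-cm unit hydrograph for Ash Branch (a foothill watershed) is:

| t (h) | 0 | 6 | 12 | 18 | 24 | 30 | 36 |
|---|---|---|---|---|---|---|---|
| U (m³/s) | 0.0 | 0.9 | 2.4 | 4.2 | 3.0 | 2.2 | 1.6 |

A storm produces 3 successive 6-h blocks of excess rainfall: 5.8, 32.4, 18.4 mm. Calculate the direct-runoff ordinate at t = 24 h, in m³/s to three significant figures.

By discrete convolution, Q_j = Σ (P_i / 10 mm) · U_{j−i}.
At t = 24 h (j=4): Q = (5.8/10)·3.0 + (32.4/10)·4.2 + (18.4/10)·2.4 = 19.8 m³/s.

Q ≈ 19.8 m³/s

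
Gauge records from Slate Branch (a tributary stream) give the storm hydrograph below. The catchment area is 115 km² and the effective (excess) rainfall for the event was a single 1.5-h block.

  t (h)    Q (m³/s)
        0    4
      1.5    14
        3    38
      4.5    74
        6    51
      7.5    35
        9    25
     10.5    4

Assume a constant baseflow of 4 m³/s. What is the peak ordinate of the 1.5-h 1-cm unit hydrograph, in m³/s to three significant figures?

U_p ≈ 70.0 m³/s

Direct runoff: 0.0, 10.0, 34.0, 70.0, 47.0, 31.0, 21.0, 0.0 m³/s; ΣQ_DR = 213.0 m³/s, peak = 70.0 m³/s.
Runoff depth d = ΣQ_DR·Δt / A = 213.0 × 5400 / (115 km²) = 10.00 mm.
The 1-cm UH is the DRH scaled by (10 mm)/d, so U_p = 70.0 × 10/10.00 = 70.0 m³/s.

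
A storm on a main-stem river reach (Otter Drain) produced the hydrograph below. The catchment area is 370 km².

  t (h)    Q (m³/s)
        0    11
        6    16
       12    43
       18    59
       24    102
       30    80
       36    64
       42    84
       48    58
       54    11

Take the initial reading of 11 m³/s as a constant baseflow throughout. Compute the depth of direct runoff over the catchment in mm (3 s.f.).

d ≈ 24.4 mm

Direct runoff: 0.0, 5.0, 32.0, 48.0, 91.0, 69.0, 53.0, 73.0, 47.0, 0.0 m³/s; ΣQ_DR = 418.0 m³/s.
V = ΣQ_DR · Δt = 418.0 × 21600 s = 9.029 × 10^6 m³.
Over A = 370 km², depth = V / A = 24.4 mm.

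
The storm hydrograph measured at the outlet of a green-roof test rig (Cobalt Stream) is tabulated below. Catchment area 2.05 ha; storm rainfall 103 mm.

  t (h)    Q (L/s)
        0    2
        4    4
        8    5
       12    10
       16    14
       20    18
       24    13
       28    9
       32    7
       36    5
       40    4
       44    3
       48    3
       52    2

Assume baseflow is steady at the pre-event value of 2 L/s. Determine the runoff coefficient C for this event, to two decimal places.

C ≈ 0.48

ΣQ_DR = 71.00 L/s; V = ΣQ_DR·Δt = 1.022 × 10^6 L.
Runoff depth d = V / A = 49.87 mm.
C = d / P = 49.87 / 103 = 0.48.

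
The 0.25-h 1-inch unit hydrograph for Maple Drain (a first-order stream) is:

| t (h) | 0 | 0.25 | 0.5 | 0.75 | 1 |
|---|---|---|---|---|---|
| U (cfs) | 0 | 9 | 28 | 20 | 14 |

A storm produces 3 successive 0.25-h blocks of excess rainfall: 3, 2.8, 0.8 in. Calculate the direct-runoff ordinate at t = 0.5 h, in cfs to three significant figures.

Q ≈ 109 cfs

By discrete convolution, Q_j = Σ (P_i / 1 in) · U_{j−i}.
At t = 0.5 h (j=2): Q = (3/1)·28 + (2.8/1)·9 + (0.8/1)·0 = 109 cfs.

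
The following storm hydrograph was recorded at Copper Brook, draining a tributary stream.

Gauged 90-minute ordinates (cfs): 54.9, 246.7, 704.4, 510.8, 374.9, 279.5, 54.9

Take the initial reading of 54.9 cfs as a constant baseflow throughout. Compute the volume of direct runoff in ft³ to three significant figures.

Direct-runoff ordinates (Q − Q_b): 0.0, 191.8, 649.5, 455.9, 320.0, 224.6, 0.0 cfs.
ΣQ_DR = 1842 cfs.
With Δt = 1.5 h = 5400 s, V = ΣQ_DR · Δt = 1842 × 5400 = 9.95 × 10^6 ft³.

V ≈ 9.95 × 10^6 ft³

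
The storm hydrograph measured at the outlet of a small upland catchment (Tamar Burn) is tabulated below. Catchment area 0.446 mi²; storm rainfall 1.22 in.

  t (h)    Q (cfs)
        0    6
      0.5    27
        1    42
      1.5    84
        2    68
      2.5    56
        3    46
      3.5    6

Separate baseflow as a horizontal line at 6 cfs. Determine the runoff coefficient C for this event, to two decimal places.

ΣQ_DR = 287.0 cfs; V = ΣQ_DR·Δt = 5.166 × 10^5 ft³.
Runoff depth d = V / A = 0.4986 in.
C = d / P = 0.4986 / 1.22 = 0.41.

C ≈ 0.41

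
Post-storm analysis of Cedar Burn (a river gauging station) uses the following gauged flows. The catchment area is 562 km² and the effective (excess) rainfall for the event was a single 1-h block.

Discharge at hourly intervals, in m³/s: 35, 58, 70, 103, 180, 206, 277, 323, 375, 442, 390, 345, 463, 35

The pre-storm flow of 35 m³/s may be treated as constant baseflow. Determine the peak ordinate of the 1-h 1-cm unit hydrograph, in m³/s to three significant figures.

U_p ≈ 238 m³/s

Direct runoff: 0.0, 23.0, 35.0, 68.0, 145.0, 171.0, 242.0, 288.0, 340.0, 407.0, 355.0, 310.0, 428.0, 0.0 m³/s; ΣQ_DR = 2812 m³/s, peak = 428.0 m³/s.
Runoff depth d = ΣQ_DR·Δt / A = 2812 × 3600 / (562 km²) = 18.01 mm.
The 1-cm UH is the DRH scaled by (10 mm)/d, so U_p = 428.0 × 10/18.01 = 238 m³/s.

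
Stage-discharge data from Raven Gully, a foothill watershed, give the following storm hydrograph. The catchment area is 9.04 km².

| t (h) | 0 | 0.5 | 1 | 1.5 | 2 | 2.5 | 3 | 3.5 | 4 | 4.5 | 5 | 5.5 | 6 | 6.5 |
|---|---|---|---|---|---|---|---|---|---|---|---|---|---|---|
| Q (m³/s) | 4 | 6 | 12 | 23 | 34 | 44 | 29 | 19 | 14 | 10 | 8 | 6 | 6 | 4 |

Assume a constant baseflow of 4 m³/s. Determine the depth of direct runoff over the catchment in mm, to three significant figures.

Direct runoff: 0.0, 2.0, 8.0, 19.0, 30.0, 40.0, 25.0, 15.0, 10.0, 6.0, 4.0, 2.0, 2.0, 0.0 m³/s; ΣQ_DR = 163.0 m³/s.
V = ΣQ_DR · Δt = 163.0 × 1800 s = 2.934 × 10^5 m³.
Over A = 9.04 km², depth = V / A = 32.5 mm.

d ≈ 32.5 mm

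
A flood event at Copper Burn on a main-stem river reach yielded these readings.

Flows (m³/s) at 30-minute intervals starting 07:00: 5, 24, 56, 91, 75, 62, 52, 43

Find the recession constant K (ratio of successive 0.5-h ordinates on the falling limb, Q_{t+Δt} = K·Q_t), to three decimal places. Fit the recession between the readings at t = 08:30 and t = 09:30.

Using the recession-limb readings at t = 08:30 and t = 09:30: Q falls from 91 to 62 m³/s over 2 intervals.
K = (Q₂/Q₁)^(1/2) = (62/91)^(1/2) = 0.825.

K ≈ 0.825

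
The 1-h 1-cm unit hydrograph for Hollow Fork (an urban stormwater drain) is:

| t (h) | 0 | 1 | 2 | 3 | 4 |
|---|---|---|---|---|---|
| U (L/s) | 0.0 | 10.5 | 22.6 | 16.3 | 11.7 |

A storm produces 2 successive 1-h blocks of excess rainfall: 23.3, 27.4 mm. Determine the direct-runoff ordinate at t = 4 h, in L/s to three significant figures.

By discrete convolution, Q_j = Σ (P_i / 10 mm) · U_{j−i}.
At t = 4 h (j=4): Q = (23.3/10)·11.7 + (27.4/10)·16.3 = 71.9 L/s.

Q ≈ 71.9 L/s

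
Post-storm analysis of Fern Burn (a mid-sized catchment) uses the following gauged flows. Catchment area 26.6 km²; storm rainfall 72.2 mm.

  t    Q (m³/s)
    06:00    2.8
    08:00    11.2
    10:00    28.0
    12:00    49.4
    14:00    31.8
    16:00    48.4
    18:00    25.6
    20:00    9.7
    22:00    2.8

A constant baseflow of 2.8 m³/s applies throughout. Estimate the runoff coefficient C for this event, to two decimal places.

C ≈ 0.69

ΣQ_DR = 184.5 m³/s; V = ΣQ_DR·Δt = 1.328 × 10^6 m³.
Runoff depth d = V / A = 49.94 mm.
C = d / P = 49.94 / 72.2 = 0.69.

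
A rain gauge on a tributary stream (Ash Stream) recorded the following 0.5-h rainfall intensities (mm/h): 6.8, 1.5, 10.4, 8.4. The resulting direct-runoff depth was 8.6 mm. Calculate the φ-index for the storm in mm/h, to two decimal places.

Only the 3 blocks with intensity above φ contribute runoff: 6.8, 10.4, 8.4 mm/h.
Σ(I−φ)·Δt = d  ⇒  (6.8+10.4+8.4 − 3φ)·0.5 = 8.6
φ = (25.60 − 8.6/0.5) / 3 = 2.80 mm/h.

φ ≈ 2.80 mm/h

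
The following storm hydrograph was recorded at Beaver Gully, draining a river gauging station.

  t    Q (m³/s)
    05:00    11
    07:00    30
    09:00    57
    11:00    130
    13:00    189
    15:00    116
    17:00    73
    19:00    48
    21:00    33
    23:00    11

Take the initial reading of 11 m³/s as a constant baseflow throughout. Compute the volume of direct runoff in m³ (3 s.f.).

Direct-runoff ordinates (Q − Q_b): 0.0, 19.0, 46.0, 119.0, 178.0, 105.0, 62.0, 37.0, 22.0, 0.0 m³/s.
ΣQ_DR = 588.0 m³/s.
With Δt = 2 h = 7200 s, V = ΣQ_DR · Δt = 588.0 × 7200 = 4.23 × 10^6 m³.

V ≈ 4.23 × 10^6 m³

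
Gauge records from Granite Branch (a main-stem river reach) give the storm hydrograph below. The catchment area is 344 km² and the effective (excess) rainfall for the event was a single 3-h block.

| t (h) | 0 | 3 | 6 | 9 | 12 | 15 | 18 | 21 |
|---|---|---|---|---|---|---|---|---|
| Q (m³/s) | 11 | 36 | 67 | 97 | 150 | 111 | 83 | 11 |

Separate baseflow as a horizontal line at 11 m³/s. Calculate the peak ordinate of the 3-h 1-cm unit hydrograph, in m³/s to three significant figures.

U_p ≈ 92.6 m³/s

Direct runoff: 0.0, 25.0, 56.0, 86.0, 139.0, 100.0, 72.0, 0.0 m³/s; ΣQ_DR = 478.0 m³/s, peak = 139.0 m³/s.
Runoff depth d = ΣQ_DR·Δt / A = 478.0 × 10800 / (344 km²) = 15.01 mm.
The 1-cm UH is the DRH scaled by (10 mm)/d, so U_p = 139.0 × 10/15.01 = 92.6 m³/s.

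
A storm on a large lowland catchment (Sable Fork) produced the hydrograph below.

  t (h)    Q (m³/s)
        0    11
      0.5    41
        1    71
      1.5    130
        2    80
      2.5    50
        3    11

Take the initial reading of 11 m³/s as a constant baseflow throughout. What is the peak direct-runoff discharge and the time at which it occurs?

Q_p = 119.0 m³/s at t = 1.5 h

Subtracting baseflow gives direct-runoff ordinates: 0.0, 30.0, 60.0, 119.0, 69.0, 39.0, 0.0 m³/s.
The maximum is 119.0 m³/s, occurring at the reading for t = 1.5 h.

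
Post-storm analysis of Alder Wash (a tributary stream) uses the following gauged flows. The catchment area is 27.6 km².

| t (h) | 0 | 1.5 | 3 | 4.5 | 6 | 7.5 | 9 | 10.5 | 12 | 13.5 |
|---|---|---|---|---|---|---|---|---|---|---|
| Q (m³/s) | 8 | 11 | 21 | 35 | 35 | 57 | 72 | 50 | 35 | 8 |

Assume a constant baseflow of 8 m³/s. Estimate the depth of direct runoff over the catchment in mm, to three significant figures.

d ≈ 49.3 mm

Direct runoff: 0.0, 3.0, 13.0, 27.0, 27.0, 49.0, 64.0, 42.0, 27.0, 0.0 m³/s; ΣQ_DR = 252.0 m³/s.
V = ΣQ_DR · Δt = 252.0 × 5400 s = 1.361 × 10^6 m³.
Over A = 27.6 km², depth = V / A = 49.3 mm.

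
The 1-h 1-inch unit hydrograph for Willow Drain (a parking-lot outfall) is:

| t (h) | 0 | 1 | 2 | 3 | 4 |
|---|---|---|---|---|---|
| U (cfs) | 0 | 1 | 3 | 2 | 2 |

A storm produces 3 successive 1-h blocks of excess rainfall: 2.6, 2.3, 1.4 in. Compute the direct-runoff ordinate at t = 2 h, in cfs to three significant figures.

By discrete convolution, Q_j = Σ (P_i / 1 in) · U_{j−i}.
At t = 2 h (j=2): Q = (2.6/1)·3 + (2.3/1)·1 + (1.4/1)·0 = 10.1 cfs.

Q ≈ 10.1 cfs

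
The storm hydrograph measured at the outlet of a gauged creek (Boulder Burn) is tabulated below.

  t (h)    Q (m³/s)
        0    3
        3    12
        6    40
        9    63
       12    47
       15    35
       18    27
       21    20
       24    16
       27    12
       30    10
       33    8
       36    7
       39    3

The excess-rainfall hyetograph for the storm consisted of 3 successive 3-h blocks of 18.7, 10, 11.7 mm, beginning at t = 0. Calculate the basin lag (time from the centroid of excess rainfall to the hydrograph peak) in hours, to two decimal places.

t_L ≈ 5.02 h

Centroid of excess rainfall: t_c = Σ P_i·t̄_i / ΣP_i = 3.9802 h (block centres at 1.5, 4.5, 7.5 h).
Hydrograph peak occurs at t = 9 h, so basin lag t_L = 9 − 3.9802 = 5.02 h.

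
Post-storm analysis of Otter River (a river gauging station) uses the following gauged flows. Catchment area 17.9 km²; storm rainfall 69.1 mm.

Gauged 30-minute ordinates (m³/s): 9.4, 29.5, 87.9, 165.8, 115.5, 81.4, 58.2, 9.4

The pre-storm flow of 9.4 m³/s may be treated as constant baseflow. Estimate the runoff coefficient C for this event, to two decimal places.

ΣQ_DR = 481.9 m³/s; V = ΣQ_DR·Δt = 8.674 × 10^5 m³.
Runoff depth d = V / A = 48.46 mm.
C = d / P = 48.46 / 69.1 = 0.70.

C ≈ 0.70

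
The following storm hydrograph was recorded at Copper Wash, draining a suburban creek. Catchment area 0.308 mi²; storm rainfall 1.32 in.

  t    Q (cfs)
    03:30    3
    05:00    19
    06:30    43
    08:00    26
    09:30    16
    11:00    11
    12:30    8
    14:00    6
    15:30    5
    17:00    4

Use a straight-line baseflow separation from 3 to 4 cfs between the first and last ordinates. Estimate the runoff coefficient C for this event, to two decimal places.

ΣQ_DR = 106.0 cfs; V = ΣQ_DR·Δt = 5.724 × 10^5 ft³.
Runoff depth d = V / A = 0.7999 in.
C = d / P = 0.7999 / 1.32 = 0.61.

C ≈ 0.61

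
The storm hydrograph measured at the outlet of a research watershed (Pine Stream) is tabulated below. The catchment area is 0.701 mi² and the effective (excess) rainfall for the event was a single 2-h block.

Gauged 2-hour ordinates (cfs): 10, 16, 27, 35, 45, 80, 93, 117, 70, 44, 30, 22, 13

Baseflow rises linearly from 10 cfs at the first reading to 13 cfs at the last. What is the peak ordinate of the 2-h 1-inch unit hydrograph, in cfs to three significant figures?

Direct runoff: 0.00, 5.75, 16.50, 24.25, 34.00, 68.75, 81.50, 105.25, 58.00, 31.75, 17.50, 9.25, 0.00 cfs; ΣQ_DR = 452.5 cfs, peak = 105.25 cfs.
Runoff depth d = ΣQ_DR·Δt / A = 452.5 × 7200 / (0.701 mi²) = 2.001 in.
The 1-inch UH is the DRH scaled by (1 in)/d, so U_p = 105.25 × 1/2.001 = 52.6 cfs.

U_p ≈ 52.6 cfs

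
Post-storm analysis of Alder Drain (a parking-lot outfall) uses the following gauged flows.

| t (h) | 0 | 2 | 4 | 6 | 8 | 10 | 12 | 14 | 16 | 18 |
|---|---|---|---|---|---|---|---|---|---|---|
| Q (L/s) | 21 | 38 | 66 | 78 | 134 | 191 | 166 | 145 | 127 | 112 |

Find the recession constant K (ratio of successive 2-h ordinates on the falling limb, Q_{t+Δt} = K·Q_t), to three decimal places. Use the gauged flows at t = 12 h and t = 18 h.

Using the recession-limb readings at t = 12 h and t = 18 h: Q falls from 166 to 112 L/s over 3 intervals.
K = (Q₂/Q₁)^(1/3) = (112/166)^(1/3) = 0.877.

K ≈ 0.877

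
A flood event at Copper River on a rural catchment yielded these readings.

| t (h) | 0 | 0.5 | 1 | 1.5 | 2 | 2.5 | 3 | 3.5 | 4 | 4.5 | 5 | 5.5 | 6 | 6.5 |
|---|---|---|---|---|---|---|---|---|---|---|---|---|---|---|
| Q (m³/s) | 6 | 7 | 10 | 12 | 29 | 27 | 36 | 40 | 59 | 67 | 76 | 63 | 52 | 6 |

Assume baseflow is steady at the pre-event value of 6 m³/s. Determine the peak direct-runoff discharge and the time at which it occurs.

Q_p = 70.0 m³/s at t = 5 h

Subtracting baseflow gives direct-runoff ordinates: 0.0, 1.0, 4.0, 6.0, 23.0, 21.0, 30.0, 34.0, 53.0, 61.0, 70.0, 57.0, 46.0, 0.0 m³/s.
The maximum is 70.0 m³/s, occurring at the reading for t = 5 h.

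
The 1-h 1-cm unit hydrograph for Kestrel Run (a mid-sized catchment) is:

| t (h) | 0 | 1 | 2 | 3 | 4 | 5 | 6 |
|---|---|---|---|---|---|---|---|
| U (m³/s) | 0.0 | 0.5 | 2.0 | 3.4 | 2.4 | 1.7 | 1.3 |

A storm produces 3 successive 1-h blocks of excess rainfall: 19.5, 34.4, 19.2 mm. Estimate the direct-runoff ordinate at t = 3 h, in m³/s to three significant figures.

By discrete convolution, Q_j = Σ (P_i / 10 mm) · U_{j−i}.
At t = 3 h (j=3): Q = (19.5/10)·3.4 + (34.4/10)·2.0 + (19.2/10)·0.5 = 14.5 m³/s.

Q ≈ 14.5 m³/s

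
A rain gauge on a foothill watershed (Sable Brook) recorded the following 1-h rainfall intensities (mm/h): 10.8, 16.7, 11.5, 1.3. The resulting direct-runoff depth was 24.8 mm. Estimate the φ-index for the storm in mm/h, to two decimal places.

φ ≈ 4.73 mm/h

Only the 3 blocks with intensity above φ contribute runoff: 10.8, 16.7, 11.5 mm/h.
Σ(I−φ)·Δt = d  ⇒  (10.8+16.7+11.5 − 3φ)·1 = 24.8
φ = (39.00 − 24.8/1) / 3 = 4.73 mm/h.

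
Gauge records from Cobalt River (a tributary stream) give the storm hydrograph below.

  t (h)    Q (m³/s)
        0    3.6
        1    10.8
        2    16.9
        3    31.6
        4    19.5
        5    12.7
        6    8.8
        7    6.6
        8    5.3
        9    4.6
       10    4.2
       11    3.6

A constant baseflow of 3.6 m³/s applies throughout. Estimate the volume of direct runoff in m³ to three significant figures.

Direct-runoff ordinates (Q − Q_b): 0.0, 7.2, 13.3, 28.0, 15.9, 9.1, 5.2, 3.0, 1.7, 1.0, 0.6, 0.0 m³/s.
ΣQ_DR = 85.00 m³/s.
With Δt = 1 h = 3600 s, V = ΣQ_DR · Δt = 85.00 × 3600 = 3.06 × 10^5 m³.

V ≈ 3.06 × 10^5 m³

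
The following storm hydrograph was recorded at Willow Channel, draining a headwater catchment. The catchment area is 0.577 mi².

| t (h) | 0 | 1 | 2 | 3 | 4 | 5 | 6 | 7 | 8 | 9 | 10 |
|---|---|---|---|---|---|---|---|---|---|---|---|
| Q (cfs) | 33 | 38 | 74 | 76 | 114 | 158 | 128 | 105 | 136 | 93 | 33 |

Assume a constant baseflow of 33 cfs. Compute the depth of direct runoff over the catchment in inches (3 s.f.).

d ≈ 1.68 in

Direct runoff: 0.0, 5.0, 41.0, 43.0, 81.0, 125.0, 95.0, 72.0, 103.0, 60.0, 0.0 cfs; ΣQ_DR = 625.0 cfs.
V = ΣQ_DR · Δt = 625.0 × 3600 s = 2.250 × 10^6 ft³.
Over A = 0.577 mi², depth = V / A = 1.68 in.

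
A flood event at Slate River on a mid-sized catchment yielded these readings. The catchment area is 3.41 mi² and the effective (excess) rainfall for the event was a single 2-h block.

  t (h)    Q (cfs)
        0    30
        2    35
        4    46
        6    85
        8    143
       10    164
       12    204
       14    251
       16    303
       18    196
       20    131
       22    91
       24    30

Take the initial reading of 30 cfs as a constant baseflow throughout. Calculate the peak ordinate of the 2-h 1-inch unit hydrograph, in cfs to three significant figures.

U_p ≈ 228 cfs

Direct runoff: 0.0, 5.0, 16.0, 55.0, 113.0, 134.0, 174.0, 221.0, 273.0, 166.0, 101.0, 61.0, 0.0 cfs; ΣQ_DR = 1319 cfs, peak = 273.0 cfs.
Runoff depth d = ΣQ_DR·Δt / A = 1319 × 7200 / (3.41 mi²) = 1.199 in.
The 1-inch UH is the DRH scaled by (1 in)/d, so U_p = 273.0 × 1/1.199 = 228 cfs.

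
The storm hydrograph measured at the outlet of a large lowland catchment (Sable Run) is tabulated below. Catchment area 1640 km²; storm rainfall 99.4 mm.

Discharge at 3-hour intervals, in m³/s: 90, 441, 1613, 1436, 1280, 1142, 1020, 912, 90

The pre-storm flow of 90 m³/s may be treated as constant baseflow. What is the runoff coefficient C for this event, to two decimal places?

C ≈ 0.48

ΣQ_DR = 7214 m³/s; V = ΣQ_DR·Δt = 7.791 × 10^7 m³.
Runoff depth d = V / A = 47.51 mm.
C = d / P = 47.51 / 99.4 = 0.48.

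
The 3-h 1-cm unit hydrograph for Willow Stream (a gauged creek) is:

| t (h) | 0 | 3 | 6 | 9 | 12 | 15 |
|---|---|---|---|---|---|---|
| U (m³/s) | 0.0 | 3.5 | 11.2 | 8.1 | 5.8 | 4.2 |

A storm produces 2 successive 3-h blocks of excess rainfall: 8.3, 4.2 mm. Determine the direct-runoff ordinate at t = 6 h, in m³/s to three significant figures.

Q ≈ 10.8 m³/s

By discrete convolution, Q_j = Σ (P_i / 10 mm) · U_{j−i}.
At t = 6 h (j=2): Q = (8.3/10)·11.2 + (4.2/10)·3.5 = 10.8 m³/s.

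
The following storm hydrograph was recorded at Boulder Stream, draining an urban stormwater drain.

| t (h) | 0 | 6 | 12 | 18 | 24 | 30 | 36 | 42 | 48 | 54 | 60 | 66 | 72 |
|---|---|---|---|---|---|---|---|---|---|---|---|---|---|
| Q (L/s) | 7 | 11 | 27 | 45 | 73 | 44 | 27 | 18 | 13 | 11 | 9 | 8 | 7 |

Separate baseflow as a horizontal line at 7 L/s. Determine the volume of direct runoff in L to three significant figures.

V ≈ 4.51 × 10^6 L

Direct-runoff ordinates (Q − Q_b): 0.0, 4.0, 20.0, 38.0, 66.0, 37.0, 20.0, 11.0, 6.0, 4.0, 2.0, 1.0, 0.0 L/s.
ΣQ_DR = 209.0 L/s.
With Δt = 6 h = 21600 s, V = ΣQ_DR · Δt = 209.0 × 21600 = 4.51 × 10^6 L.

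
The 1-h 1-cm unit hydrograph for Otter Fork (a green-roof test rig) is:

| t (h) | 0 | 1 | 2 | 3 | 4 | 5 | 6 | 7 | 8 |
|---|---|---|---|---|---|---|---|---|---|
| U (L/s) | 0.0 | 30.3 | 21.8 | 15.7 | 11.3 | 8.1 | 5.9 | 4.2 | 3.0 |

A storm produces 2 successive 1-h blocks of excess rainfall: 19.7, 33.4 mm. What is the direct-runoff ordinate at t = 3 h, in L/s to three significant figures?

Q ≈ 104 L/s

By discrete convolution, Q_j = Σ (P_i / 10 mm) · U_{j−i}.
At t = 3 h (j=3): Q = (19.7/10)·15.7 + (33.4/10)·21.8 = 104 L/s.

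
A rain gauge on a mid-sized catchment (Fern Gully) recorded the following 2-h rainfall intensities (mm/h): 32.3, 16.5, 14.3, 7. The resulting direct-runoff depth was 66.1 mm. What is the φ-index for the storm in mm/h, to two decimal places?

Only the 3 blocks with intensity above φ contribute runoff: 32.3, 16.5, 14.3 mm/h.
Σ(I−φ)·Δt = d  ⇒  (32.3+16.5+14.3 − 3φ)·2 = 66.1
φ = (63.10 − 66.1/2) / 3 = 10.02 mm/h.

φ ≈ 10.02 mm/h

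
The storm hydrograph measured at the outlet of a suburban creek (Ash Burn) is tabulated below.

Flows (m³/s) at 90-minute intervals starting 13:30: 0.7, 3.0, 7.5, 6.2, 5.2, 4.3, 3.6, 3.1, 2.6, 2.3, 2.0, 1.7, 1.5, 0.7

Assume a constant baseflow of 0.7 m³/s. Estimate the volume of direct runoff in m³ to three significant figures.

V ≈ 1.87 × 10^5 m³

Direct-runoff ordinates (Q − Q_b): 0.0, 2.3, 6.8, 5.5, 4.5, 3.6, 2.9, 2.4, 1.9, 1.6, 1.3, 1.0, 0.8, 0.0 m³/s.
ΣQ_DR = 34.60 m³/s.
With Δt = 1.5 h = 5400 s, V = ΣQ_DR · Δt = 34.60 × 5400 = 1.87 × 10^5 m³.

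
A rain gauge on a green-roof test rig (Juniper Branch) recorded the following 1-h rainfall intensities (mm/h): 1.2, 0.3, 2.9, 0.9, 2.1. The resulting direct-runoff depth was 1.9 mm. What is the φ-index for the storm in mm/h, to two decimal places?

φ ≈ 1.55 mm/h

Only the 2 blocks with intensity above φ contribute runoff: 2.9, 2.1 mm/h.
Σ(I−φ)·Δt = d  ⇒  (2.9+2.1 − 2φ)·1 = 1.9
φ = (5.000 − 1.9/1) / 2 = 1.55 mm/h.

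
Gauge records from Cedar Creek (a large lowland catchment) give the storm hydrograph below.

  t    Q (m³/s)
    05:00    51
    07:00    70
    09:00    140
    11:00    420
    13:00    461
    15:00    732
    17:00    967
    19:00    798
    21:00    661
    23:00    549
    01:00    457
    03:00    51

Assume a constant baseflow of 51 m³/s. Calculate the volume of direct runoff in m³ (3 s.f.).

Direct-runoff ordinates (Q − Q_b): 0.0, 19.0, 89.0, 369.0, 410.0, 681.0, 916.0, 747.0, 610.0, 498.0, 406.0, 0.0 m³/s.
ΣQ_DR = 4745 m³/s.
With Δt = 2 h = 7200 s, V = ΣQ_DR · Δt = 4745 × 7200 = 3.42 × 10^7 m³.

V ≈ 3.42 × 10^7 m³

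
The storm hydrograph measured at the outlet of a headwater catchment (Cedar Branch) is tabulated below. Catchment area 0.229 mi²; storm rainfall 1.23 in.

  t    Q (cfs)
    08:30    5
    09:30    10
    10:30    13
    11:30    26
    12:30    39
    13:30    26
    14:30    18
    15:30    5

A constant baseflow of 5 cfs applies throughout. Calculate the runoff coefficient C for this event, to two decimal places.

ΣQ_DR = 102.0 cfs; V = ΣQ_DR·Δt = 3.672 × 10^5 ft³.
Runoff depth d = V / A = 0.6902 in.
C = d / P = 0.6902 / 1.23 = 0.56.

C ≈ 0.56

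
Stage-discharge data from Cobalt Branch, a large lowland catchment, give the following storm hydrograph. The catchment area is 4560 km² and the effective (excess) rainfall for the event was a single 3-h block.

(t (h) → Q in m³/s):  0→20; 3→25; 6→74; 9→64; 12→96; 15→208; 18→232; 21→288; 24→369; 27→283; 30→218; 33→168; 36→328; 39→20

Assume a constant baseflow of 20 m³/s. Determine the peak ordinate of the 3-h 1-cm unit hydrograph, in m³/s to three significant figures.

Direct runoff: 0.0, 5.0, 54.0, 44.0, 76.0, 188.0, 212.0, 268.0, 349.0, 263.0, 198.0, 148.0, 308.0, 0.0 m³/s; ΣQ_DR = 2113 m³/s, peak = 349.0 m³/s.
Runoff depth d = ΣQ_DR·Δt / A = 2113 × 10800 / (4560 km²) = 5.004 mm.
The 1-cm UH is the DRH scaled by (10 mm)/d, so U_p = 349.0 × 10/5.004 = 697 m³/s.

U_p ≈ 697 m³/s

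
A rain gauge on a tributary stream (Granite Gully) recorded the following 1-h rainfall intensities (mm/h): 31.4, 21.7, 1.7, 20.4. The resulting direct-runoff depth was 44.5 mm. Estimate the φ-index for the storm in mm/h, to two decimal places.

Only the 3 blocks with intensity above φ contribute runoff: 31.4, 21.7, 20.4 mm/h.
Σ(I−φ)·Δt = d  ⇒  (31.4+21.7+20.4 − 3φ)·1 = 44.5
φ = (73.50 − 44.5/1) / 3 = 9.67 mm/h.

φ ≈ 9.67 mm/h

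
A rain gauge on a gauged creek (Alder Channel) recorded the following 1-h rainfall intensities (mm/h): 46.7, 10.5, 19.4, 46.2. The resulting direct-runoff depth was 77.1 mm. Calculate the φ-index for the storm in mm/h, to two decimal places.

φ ≈ 11.73 mm/h

Only the 3 blocks with intensity above φ contribute runoff: 46.7, 19.4, 46.2 mm/h.
Σ(I−φ)·Δt = d  ⇒  (46.7+19.4+46.2 − 3φ)·1 = 77.1
φ = (112.3 − 77.1/1) / 3 = 11.73 mm/h.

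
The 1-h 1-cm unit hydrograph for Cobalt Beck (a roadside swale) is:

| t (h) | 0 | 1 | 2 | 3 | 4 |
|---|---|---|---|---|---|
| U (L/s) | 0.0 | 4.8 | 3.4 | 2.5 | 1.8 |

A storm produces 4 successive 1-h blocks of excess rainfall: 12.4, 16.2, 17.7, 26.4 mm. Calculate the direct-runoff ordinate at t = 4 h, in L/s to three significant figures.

By discrete convolution, Q_j = Σ (P_i / 10 mm) · U_{j−i}.
At t = 4 h (j=4): Q = (12.4/10)·1.8 + (16.2/10)·2.5 + (17.7/10)·3.4 + (26.4/10)·4.8 = 25.0 L/s.

Q ≈ 25.0 L/s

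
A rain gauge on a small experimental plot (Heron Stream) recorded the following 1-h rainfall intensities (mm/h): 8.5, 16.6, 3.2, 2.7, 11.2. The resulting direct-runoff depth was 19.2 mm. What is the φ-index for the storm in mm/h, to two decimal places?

Only the 3 blocks with intensity above φ contribute runoff: 8.5, 16.6, 11.2 mm/h.
Σ(I−φ)·Δt = d  ⇒  (8.5+16.6+11.2 − 3φ)·1 = 19.2
φ = (36.30 − 19.2/1) / 3 = 5.70 mm/h.

φ ≈ 5.70 mm/h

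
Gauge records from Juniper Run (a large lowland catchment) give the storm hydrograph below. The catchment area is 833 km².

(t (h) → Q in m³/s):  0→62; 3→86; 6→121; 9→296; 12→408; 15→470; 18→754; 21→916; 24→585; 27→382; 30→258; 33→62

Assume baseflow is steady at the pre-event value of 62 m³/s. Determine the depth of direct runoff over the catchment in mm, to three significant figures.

Direct runoff: 0.0, 24.0, 59.0, 234.0, 346.0, 408.0, 692.0, 854.0, 523.0, 320.0, 196.0, 0.0 m³/s; ΣQ_DR = 3656 m³/s.
V = ΣQ_DR · Δt = 3656 × 10800 s = 3.948 × 10^7 m³.
Over A = 833 km², depth = V / A = 47.4 mm.

d ≈ 47.4 mm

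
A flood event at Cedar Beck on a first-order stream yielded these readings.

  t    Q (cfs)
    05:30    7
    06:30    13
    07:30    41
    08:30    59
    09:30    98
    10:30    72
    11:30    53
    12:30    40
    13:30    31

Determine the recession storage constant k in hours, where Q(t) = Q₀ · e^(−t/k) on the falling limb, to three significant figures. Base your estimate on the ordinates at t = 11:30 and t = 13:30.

On the falling limb, Q drops from 53 to 31 cfs between t = 11:30 and t = 13:30 (Δt = 2 h).
k = −Δt / ln(Q₂/Q₁) = −2 / ln(31/53) = 3.73 h.

k ≈ 3.73 h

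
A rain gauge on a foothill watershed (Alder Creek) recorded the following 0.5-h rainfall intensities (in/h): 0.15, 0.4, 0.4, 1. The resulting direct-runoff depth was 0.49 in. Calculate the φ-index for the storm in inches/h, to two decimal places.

φ ≈ 0.27 in/h

Only the 3 blocks with intensity above φ contribute runoff: 0.4, 0.4, 1 in/h.
Σ(I−φ)·Δt = d  ⇒  (0.4+0.4+1 − 3φ)·0.5 = 0.49
φ = (1.800 − 0.49/0.5) / 3 = 0.27 in/h.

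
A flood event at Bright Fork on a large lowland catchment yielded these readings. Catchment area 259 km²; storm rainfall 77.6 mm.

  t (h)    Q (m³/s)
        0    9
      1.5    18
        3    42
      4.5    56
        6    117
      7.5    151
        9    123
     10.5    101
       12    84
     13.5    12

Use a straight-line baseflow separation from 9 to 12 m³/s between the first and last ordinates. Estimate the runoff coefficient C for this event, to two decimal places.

C ≈ 0.16

ΣQ_DR = 608.0 m³/s; V = ΣQ_DR·Δt = 3.283 × 10^6 m³.
Runoff depth d = V / A = 12.68 mm.
C = d / P = 12.68 / 77.6 = 0.16.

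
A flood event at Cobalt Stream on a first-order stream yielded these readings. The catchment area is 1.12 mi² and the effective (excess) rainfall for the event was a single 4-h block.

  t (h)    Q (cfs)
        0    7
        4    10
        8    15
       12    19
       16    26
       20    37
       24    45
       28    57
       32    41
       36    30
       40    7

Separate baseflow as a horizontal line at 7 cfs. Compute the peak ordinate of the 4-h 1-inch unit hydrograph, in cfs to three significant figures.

Direct runoff: 0.0, 3.0, 8.0, 12.0, 19.0, 30.0, 38.0, 50.0, 34.0, 23.0, 0.0 cfs; ΣQ_DR = 217.0 cfs, peak = 50.0 cfs.
Runoff depth d = ΣQ_DR·Δt / A = 217.0 × 14400 / (1.12 mi²) = 1.201 in.
The 1-inch UH is the DRH scaled by (1 in)/d, so U_p = 50.0 × 1/1.201 = 41.6 cfs.

U_p ≈ 41.6 cfs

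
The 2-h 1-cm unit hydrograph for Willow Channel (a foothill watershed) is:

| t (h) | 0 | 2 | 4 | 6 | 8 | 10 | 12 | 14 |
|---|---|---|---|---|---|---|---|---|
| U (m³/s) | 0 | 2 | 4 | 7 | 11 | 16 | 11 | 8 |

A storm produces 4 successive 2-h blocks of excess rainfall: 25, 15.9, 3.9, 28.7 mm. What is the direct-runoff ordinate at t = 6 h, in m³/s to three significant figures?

Q ≈ 24.6 m³/s

By discrete convolution, Q_j = Σ (P_i / 10 mm) · U_{j−i}.
At t = 6 h (j=3): Q = (25/10)·7 + (15.9/10)·4 + (3.9/10)·2 + (28.7/10)·0 = 24.6 m³/s.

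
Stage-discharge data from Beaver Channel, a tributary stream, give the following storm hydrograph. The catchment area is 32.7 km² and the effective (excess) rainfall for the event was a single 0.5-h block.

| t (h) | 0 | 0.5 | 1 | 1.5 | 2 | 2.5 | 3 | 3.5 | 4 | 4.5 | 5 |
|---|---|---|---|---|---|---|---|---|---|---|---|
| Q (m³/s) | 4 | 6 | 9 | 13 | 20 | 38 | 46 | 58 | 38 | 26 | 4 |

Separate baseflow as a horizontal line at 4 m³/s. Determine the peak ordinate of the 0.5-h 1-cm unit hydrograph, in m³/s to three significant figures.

U_p ≈ 45.0 m³/s

Direct runoff: 0.0, 2.0, 5.0, 9.0, 16.0, 34.0, 42.0, 54.0, 34.0, 22.0, 0.0 m³/s; ΣQ_DR = 218.0 m³/s, peak = 54.0 m³/s.
Runoff depth d = ΣQ_DR·Δt / A = 218.0 × 1800 / (32.7 km²) = 12.00 mm.
The 1-cm UH is the DRH scaled by (10 mm)/d, so U_p = 54.0 × 10/12.00 = 45.0 m³/s.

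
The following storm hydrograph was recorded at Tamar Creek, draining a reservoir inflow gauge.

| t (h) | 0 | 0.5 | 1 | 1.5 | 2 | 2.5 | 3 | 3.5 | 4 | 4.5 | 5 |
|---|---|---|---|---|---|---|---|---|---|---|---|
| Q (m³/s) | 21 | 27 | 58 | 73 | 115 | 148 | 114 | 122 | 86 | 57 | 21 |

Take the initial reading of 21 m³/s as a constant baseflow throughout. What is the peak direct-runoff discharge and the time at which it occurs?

Subtracting baseflow gives direct-runoff ordinates: 0.0, 6.0, 37.0, 52.0, 94.0, 127.0, 93.0, 101.0, 65.0, 36.0, 0.0 m³/s.
The maximum is 127.0 m³/s, occurring at the reading for t = 2.5 h.

Q_p = 127.0 m³/s at t = 2.5 h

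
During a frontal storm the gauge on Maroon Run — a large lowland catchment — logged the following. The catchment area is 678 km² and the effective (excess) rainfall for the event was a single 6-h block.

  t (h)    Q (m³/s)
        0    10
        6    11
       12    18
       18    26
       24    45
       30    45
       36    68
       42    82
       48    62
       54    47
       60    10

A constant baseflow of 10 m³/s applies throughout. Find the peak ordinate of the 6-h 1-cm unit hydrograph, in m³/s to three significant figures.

U_p ≈ 72.0 m³/s

Direct runoff: 0.0, 1.0, 8.0, 16.0, 35.0, 35.0, 58.0, 72.0, 52.0, 37.0, 0.0 m³/s; ΣQ_DR = 314.0 m³/s, peak = 72.0 m³/s.
Runoff depth d = ΣQ_DR·Δt / A = 314.0 × 21600 / (678 km²) = 10.00 mm.
The 1-cm UH is the DRH scaled by (10 mm)/d, so U_p = 72.0 × 10/10.00 = 72.0 m³/s.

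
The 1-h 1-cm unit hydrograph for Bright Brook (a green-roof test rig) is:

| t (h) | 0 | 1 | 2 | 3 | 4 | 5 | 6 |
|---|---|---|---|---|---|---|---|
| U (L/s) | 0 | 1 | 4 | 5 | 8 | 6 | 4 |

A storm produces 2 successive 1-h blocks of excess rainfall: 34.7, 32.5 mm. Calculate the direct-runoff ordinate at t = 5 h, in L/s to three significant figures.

By discrete convolution, Q_j = Σ (P_i / 10 mm) · U_{j−i}.
At t = 5 h (j=5): Q = (34.7/10)·6 + (32.5/10)·8 = 46.8 L/s.

Q ≈ 46.8 L/s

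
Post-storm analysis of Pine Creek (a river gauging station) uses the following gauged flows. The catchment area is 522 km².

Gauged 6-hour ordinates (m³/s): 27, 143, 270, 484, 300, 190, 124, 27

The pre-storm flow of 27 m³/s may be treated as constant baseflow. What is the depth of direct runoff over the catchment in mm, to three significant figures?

Direct runoff: 0.0, 116.0, 243.0, 457.0, 273.0, 163.0, 97.0, 0.0 m³/s; ΣQ_DR = 1349 m³/s.
V = ΣQ_DR · Δt = 1349 × 21600 s = 2.914 × 10^7 m³.
Over A = 522 km², depth = V / A = 55.8 mm.

d ≈ 55.8 mm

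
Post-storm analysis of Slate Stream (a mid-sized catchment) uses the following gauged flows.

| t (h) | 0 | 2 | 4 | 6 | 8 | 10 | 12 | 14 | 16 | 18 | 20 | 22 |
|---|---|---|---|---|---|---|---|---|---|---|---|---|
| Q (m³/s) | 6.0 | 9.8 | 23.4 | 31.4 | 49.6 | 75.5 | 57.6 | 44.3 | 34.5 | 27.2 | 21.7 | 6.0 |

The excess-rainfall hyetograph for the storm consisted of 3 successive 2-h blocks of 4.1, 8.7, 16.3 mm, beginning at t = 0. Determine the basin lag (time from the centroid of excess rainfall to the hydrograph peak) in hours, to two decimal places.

Centroid of excess rainfall: t_c = Σ P_i·t̄_i / ΣP_i = 3.8385 h (block centres at 1, 3, 5 h).
Hydrograph peak occurs at t = 10 h, so basin lag t_L = 10 − 3.8385 = 6.16 h.

t_L ≈ 6.16 h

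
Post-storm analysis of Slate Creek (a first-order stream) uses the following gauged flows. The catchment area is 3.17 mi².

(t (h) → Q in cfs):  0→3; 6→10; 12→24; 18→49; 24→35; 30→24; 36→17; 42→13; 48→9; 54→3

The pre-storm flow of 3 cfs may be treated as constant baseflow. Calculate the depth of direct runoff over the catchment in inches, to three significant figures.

d ≈ 0.460 in

Direct runoff: 0.0, 7.0, 21.0, 46.0, 32.0, 21.0, 14.0, 10.0, 6.0, 0.0 cfs; ΣQ_DR = 157.0 cfs.
V = ΣQ_DR · Δt = 157.0 × 21600 s = 3.391 × 10^6 ft³.
Over A = 3.17 mi², depth = V / A = 0.460 in.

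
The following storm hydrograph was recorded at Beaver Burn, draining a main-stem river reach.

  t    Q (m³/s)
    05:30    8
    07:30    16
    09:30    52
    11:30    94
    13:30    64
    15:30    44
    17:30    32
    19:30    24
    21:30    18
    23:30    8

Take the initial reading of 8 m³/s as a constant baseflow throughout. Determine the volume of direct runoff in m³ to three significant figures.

V ≈ 2.02 × 10^6 m³

Direct-runoff ordinates (Q − Q_b): 0.0, 8.0, 44.0, 86.0, 56.0, 36.0, 24.0, 16.0, 10.0, 0.0 m³/s.
ΣQ_DR = 280.0 m³/s.
With Δt = 2 h = 7200 s, V = ΣQ_DR · Δt = 280.0 × 7200 = 2.02 × 10^6 m³.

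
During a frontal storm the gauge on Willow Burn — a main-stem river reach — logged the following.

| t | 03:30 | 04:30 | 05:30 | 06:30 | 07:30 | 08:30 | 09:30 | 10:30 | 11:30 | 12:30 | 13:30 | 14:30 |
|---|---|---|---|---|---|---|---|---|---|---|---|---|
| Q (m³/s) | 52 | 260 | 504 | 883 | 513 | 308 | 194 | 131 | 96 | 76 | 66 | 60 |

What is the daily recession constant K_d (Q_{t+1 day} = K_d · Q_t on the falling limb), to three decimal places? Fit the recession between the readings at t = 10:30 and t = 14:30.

K_d ≈ 0.009

Between t = 10:30 and t = 14:30 the flow falls from 131 to 60 m³/s over 4×1 h = 4 h.
Per-interval ratio K = (60/131)^(1/4) = 0.8227; K_d = K^(24/1) = 0.009.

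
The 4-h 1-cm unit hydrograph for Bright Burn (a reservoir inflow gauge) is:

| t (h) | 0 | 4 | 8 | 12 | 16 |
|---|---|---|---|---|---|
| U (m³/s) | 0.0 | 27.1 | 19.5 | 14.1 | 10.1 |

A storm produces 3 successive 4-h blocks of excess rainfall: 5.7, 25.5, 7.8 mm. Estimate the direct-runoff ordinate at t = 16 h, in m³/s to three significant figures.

By discrete convolution, Q_j = Σ (P_i / 10 mm) · U_{j−i}.
At t = 16 h (j=4): Q = (5.7/10)·10.1 + (25.5/10)·14.1 + (7.8/10)·19.5 = 56.9 m³/s.

Q ≈ 56.9 m³/s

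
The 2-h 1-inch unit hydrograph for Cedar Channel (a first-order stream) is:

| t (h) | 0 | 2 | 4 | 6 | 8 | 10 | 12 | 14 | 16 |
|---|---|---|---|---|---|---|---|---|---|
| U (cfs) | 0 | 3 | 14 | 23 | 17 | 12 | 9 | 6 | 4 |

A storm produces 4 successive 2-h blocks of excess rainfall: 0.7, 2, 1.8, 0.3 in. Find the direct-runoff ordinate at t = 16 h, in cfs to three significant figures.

Q ≈ 34.6 cfs

By discrete convolution, Q_j = Σ (P_i / 1 in) · U_{j−i}.
At t = 16 h (j=8): Q = (0.7/1)·4 + (2/1)·6 + (1.8/1)·9 + (0.3/1)·12 = 34.6 cfs.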